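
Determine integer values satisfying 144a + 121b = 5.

Step 1: Check solvability.
gcd(144, 121) = 1
Since 1 divides 5, solutions exist.

Step 2: Apply extended Euclidean algorithm to find gcd.
We find integers such that 144*x0 + 121*y0 = 1

Step 3: Scale the particular solution.
Multiply by 5/1 = 5:
a = -105, b = 125

Step 4: Verify.
144*(-105) + 121*(125) = 5 = 5 ✓

a = -105, b = 125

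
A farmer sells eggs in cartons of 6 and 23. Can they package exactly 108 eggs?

We need non-negative a, b with 6a + 23b = 108.
gcd(6, 23) = 1 divides 108.
Try a = 18: 23b = 108 - 108 = 0, so b = 0.
One way: 18 cartons of 6 and 0 cartons of 23.

Yes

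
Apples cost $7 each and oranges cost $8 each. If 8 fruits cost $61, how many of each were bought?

Let a = apples, o = oranges.
a + o = 8
7a + 8o = 61
Substitute o = 8 - a:
7a + 8(8 - a) = 61
(7 - 8)a = 61 - 64
-1a = -3
a = 3, o = 8 - 3 = 5

Apples: 3, Oranges: 5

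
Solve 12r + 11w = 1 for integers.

Step 1: Check solvability.
gcd(12, 11) = 1
Since 1 divides 1, solutions exist.

Step 2: Apply extended Euclidean algorithm to find gcd.
We find integers such that 12*x0 + 11*y0 = 1

Step 3: Scale the particular solution.
Multiply by 1/1 = 1:
r = 1, w = -1

Step 4: Verify.
12*(1) + 11*(-1) = 1 = 1 ✓

r = 1, w = -1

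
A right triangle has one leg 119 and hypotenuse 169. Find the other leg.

b² = c² - a² = 28561 - 14161 = 14400
b = 120

120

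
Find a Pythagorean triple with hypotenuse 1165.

We need a² + b² = 1165² = 1357225.
Trying: 517² + 1044² = 267289 + 1089936 = 1357225 ✓

(517, 1044, 1165)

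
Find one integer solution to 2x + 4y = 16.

Step 1: Check solvability.
gcd(2, 4) = 2
Since 2 divides 16, solutions exist.

Step 2: Apply extended Euclidean algorithm to find gcd.
We find integers such that 2*x0 + 4*y0 = 2

Step 3: Scale the particular solution.
Multiply by 16/2 = 8:
x = 8, y = 0

Step 4: Verify.
2*(8) + 4*(0) = 16 = 16 ✓

x = 8, y = 0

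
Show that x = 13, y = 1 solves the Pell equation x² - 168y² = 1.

Compute x² = 13² = 169
Compute 168y² = 168·1² = 168·1 = 168
x² - 168y² = 169 - 168 = 1
Since this equals 1, (13, 1) is a solution.

Yes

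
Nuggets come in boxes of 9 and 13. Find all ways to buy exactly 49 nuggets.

We need non-negative integers (x, y) with 9x + 13y = 49.
For each x in 0..5, check if 49 - 9x is a non-negative multiple of 13.
x = 4: 13y = 13, y = 1 ✓

(4 boxes of 9, 1 boxes of 13)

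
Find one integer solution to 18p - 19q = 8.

Step 1: Check solvability.
gcd(18, 19) = 1
Since 1 divides 8, solutions exist.

Step 2: Apply extended Euclidean algorithm to find gcd.
We find integers such that 18*x0 + 19*y0 = 1

Step 3: Scale the particular solution.
Multiply by 8/1 = 8:
p = -8, q = -8

Step 4: Verify.
18*(-8) - 19*(-8) = 8 = 8 ✓

p = -8, q = -8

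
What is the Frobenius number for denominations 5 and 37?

For two coprime denominations a and b, the Frobenius number (largest value not representable as a non-negative combination) is ab - a - b.
Here gcd(5, 37) = 1, so they are coprime.
F(5, 37) = 5·37 - 5 - 37 = 185 - 42 = 143

143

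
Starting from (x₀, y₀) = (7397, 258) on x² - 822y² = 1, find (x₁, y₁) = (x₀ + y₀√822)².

Solutions to x² - Dy² = 1 are generated by powers of (x₀ + y₀√D).
The next solution satisfies x₁ + y₁√822 = (x₀ + y₀√822)², giving:
x₁ = x₀² + 822y₀² = 7397² + 822·258² = 54715609 + 54715608 = 109431217
y₁ = 2x₀y₀ = 2·7397·258 = 3816852

Verify: 109431217² - 822·3816852² = 11975191254101089 - 11975191254101088 = 1 ✓

x = 109431217, y = 3816852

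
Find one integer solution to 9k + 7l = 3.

Step 1: Check solvability.
gcd(9, 7) = 1
Since 1 divides 3, solutions exist.

Step 2: Apply extended Euclidean algorithm to find gcd.
We find integers such that 9*x0 + 7*y0 = 1

Step 3: Scale the particular solution.
Multiply by 3/1 = 3:
k = -9, l = 12

Step 4: Verify.
9*(-9) + 7*(12) = 3 = 3 ✓

k = -9, l = 12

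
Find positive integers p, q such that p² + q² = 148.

Search for p with 148 - p² a perfect square.
p = 2: 148 - 2² = 148 - 4 = 144 = 12² ✓
So p = 2, q = 12.

p = 2, q = 12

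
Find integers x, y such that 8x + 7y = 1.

Step 1: Check solvability.
gcd(8, 7) = 1
Since 1 divides 1, solutions exist.

Step 2: Apply extended Euclidean algorithm to find gcd.
We find integers such that 8*x0 + 7*y0 = 1

Step 3: Scale the particular solution.
Multiply by 1/1 = 1:
x = 1, y = -1

Step 4: Verify.
8*(1) + 7*(-1) = 1 = 1 ✓

x = 1, y = -1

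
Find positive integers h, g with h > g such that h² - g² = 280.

Factor: h² - g² = (h+g)(h-g) = 280.
We need two factors of 280 with the same parity.
Use h+g = 140 and h-g = 2 (product 140·2 = 280).
Adding: 2h = 142, so h = 71.
Subtracting: 2g = 138, so g = 69.
Check: 71² - 69² = 5041 - 4761 = 280 ✓

h = 71, g = 69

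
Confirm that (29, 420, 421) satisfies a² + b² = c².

Compute a² + b² = 29² + 420² = 841 + 176400 = 177241
Compute c² = 421² = 177241
Since 177241 = 177241, confirmed.

Yes, it is a Pythagorean triple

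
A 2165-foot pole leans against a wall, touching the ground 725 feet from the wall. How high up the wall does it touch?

The ladder, wall, and ground form a right triangle with hypotenuse 2165 and one leg 725.
By the Pythagorean theorem: h² = 2165² - 725² = 4687225 - 525625 = 4161600
h = √4161600 = 2040 feet

2040 feet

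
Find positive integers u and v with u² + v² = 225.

We need to find integers u, v > 0 such that u² + v² = 225.
Trying u = 9: v² = 225 - 9² = 225 - 81 = 144
v = 12
Check: 9² + 12² = 81 + 144 = 225 ✓

225 = 9² + 12²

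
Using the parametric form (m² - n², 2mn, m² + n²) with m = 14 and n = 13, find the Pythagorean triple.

a = m² - n² = 14² - 13² = 196 - 169 = 27
b = 2mn = 2·14·13 = 364
c = m² + n² = 196 + 169 = 365
Verify: 27² + 364² = 729 + 132496 = 133225 = 365² ✓

(27, 364, 365)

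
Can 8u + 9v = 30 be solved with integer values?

Step 1: Compute gcd(8, 9).
gcd(8, 9) = 1

Step 2: Check divisibility.
Does 1 divide 30? 30 = 1 x 30, so yes.

By the theorem on linear Diophantine equations, 8u + 9v = 30 has integer solutions if and only if gcd(8, 9) divides 30. Since 1 | 30, solutions exist.

Yes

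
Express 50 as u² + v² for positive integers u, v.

We need to find integers u, v > 0 such that u² + v² = 50.
Trying u = 1: v² = 50 - 1² = 50 - 1 = 49
v = 7
Check: 1² + 7² = 1 + 49 = 50 ✓

50 = 1² + 7²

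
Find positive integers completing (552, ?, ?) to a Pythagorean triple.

We need the other leg and hypotenuse such that 552² + x² = c².
Take x = 385, c = 673: 552² + 385² = 304704 + 148225 = 452929 = 673² ✓
Triple: (385, 552, 673)

(385, 552, 673)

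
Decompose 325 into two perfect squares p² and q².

We need to find integers p, q > 0 such that p² + q² = 325.
Trying p = 1: q² = 325 - 1² = 325 - 1 = 324
q = 18
Check: 1² + 18² = 1 + 324 = 325 ✓

325 = 1² + 18²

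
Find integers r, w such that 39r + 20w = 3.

Step 1: Check solvability.
gcd(39, 20) = 1
Since 1 divides 3, solutions exist.

Step 2: Apply extended Euclidean algorithm to find gcd.
We find integers such that 39*x0 + 20*y0 = 1

Step 3: Scale the particular solution.
Multiply by 3/1 = 3:
r = -3, w = 6

Step 4: Verify.
39*(-3) + 20*(6) = 3 = 3 ✓

r = -3, w = 6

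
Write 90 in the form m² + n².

We need to find integers m, n > 0 such that m² + n² = 90.
Trying m = 3: n² = 90 - 3² = 90 - 9 = 81
n = 9
Check: 3² + 9² = 9 + 81 = 90 ✓

90 = 3² + 9²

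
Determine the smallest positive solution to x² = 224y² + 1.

We seek the smallest positive integers (x, y) with x² - 224y² = 1, i.e., x² = 224y² + 1.
Try successive y values:
y = 1: x² = 224·1² + 1 = 225, x = 15 ✓

Verify: 15² - 224·1² = 225 - 224 = 1 ✓

x = 15, y = 1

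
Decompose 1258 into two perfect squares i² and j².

We need to find integers i, j > 0 such that i² + j² = 1258.
Trying i = 13: j² = 1258 - 13² = 1258 - 169 = 1089
j = 33
Check: 13² + 33² = 169 + 1089 = 1258 ✓

1258 = 13² + 33²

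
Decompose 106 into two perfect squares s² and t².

We need to find integers s, t > 0 such that s² + t² = 106.
Trying s = 5: t² = 106 - 5² = 106 - 25 = 81
t = 9
Check: 5² + 9² = 25 + 81 = 106 ✓

106 = 5² + 9²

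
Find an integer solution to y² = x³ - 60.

Try small integer x values and check whether x³ - 60 is a perfect square.
x = 4: x³ - 60 = 4³ - 60 = 64 - 60 = 4
Is 4 a perfect square? 2² = 4 ✓
So (x, y) = (4, -2) is a solution.

x = 4, y = -2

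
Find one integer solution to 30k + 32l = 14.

Step 1: Check solvability.
gcd(30, 32) = 2
Since 2 divides 14, solutions exist.

Step 2: Apply extended Euclidean algorithm to find gcd.
We find integers such that 30*x0 + 32*y0 = 2

Step 3: Scale the particular solution.
Multiply by 14/2 = 7:
k = -7, l = 7

Step 4: Verify.
30*(-7) + 32*(7) = 14 = 14 ✓

k = -7, l = 7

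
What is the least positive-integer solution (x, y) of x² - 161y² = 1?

We seek the smallest positive integers (x, y) with x² - 161y² = 1, i.e., x² = 161y² + 1.
Try successive y values:
y = 1: x² = 161·1² + 1 = 162, not a perfect square
y = 2: x² = 161·2² + 1 = 645, not a perfect square
y = 3: x² = 161·3² + 1 = 1450, not a perfect square
... continuing the search (or via continued fractions) ...
y = 928: x² = 161·928² + 1 = 138650625, x = 11775 ✓

Verify: 11775² - 161·928² = 138650625 - 138650624 = 1 ✓

x = 11775, y = 928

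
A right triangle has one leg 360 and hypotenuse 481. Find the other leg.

a² = c² - b² = 231361 - 129600 = 101761
a = 319

319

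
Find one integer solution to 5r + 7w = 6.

Step 1: Check solvability.
gcd(5, 7) = 1
Since 1 divides 6, solutions exist.

Step 2: Apply extended Euclidean algorithm to find gcd.
We find integers such that 5*x0 + 7*y0 = 1

Step 3: Scale the particular solution.
Multiply by 6/1 = 6:
r = 18, w = -12

Step 4: Verify.
5*(18) + 7*(-12) = 6 = 6 ✓

r = 18, w = -12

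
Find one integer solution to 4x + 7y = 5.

Step 1: Check solvability.
gcd(4, 7) = 1
Since 1 divides 5, solutions exist.

Step 2: Apply extended Euclidean algorithm to find gcd.
We find integers such that 4*x0 + 7*y0 = 1

Step 3: Scale the particular solution.
Multiply by 5/1 = 5:
x = 10, y = -5

Step 4: Verify.
4*(10) + 7*(-5) = 5 = 5 ✓

x = 10, y = -5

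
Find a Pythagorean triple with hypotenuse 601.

We need a² + b² = 601² = 361201.
Trying: 551² + 240² = 303601 + 57600 = 361201 ✓

(551, 240, 601)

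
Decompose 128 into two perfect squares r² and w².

We need to find integers r, w > 0 such that r² + w² = 128.
Trying r = 8: w² = 128 - 8² = 128 - 64 = 64
w = 8
Check: 8² + 8² = 64 + 64 = 128 ✓

128 = 8² + 8²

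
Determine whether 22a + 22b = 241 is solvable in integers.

Step 1: Compute gcd(22, 22).
gcd(22, 22) = 22

Step 2: Check divisibility.
Does 22 divide 241? 241 = 22 x 10 + 21, so no.

By the theorem on linear Diophantine equations, 22a + 22b = 241 has integer solutions if and only if gcd(22, 22) divides 241. Since 22 does not divide 241, no solutions exist.

No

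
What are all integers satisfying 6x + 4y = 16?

Step 1: Compute gcd(6, 4) = 2.
Since 2 divides 16, solutions exist.

Step 2: Find a particular solution using extended Euclidean algorithm.
We get x₀ = 8, y₀ = -8.
Check: 6*8 + 4*-8 = 16 = 16 ✓

Step 3: Write the general solution.
x = 8 + (4/2)t = 8 + 2t
y = -8 - (6/2)t = -8 - 3t
for any integer t.

x = 8 + 2t, y = -8 - 3t for integer t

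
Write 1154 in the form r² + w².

We need to find integers r, w > 0 such that r² + w² = 1154.
Trying r = 23: w² = 1154 - 23² = 1154 - 529 = 625
w = 25
Check: 23² + 25² = 529 + 625 = 1154 ✓

1154 = 23² + 25²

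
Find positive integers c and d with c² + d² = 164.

We need to find integers c, d > 0 such that c² + d² = 164.
Trying c = 8: d² = 164 - 8² = 164 - 64 = 100
d = 10
Check: 8² + 10² = 64 + 100 = 164 ✓

164 = 8² + 10²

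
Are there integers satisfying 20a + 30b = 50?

Step 1: Compute gcd(20, 30).
gcd(20, 30) = 10

Step 2: Check divisibility.
Does 10 divide 50? 50 = 10 x 5, so yes.

By the theorem on linear Diophantine equations, 20a + 30b = 50 has integer solutions if and only if gcd(20, 30) divides 50. Since 10 | 50, solutions exist.

Yes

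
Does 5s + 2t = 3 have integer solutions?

Step 1: Compute gcd(5, 2).
gcd(5, 2) = 1

Step 2: Check divisibility.
Does 1 divide 3? 3 = 1 x 3, so yes.

By the theorem on linear Diophantine equations, 5s + 2t = 3 has integer solutions if and only if gcd(5, 2) divides 3. Since 1 | 3, solutions exist.

Yes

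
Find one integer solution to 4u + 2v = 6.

Step 1: Check solvability.
gcd(4, 2) = 2
Since 2 divides 6, solutions exist.

Step 2: Apply extended Euclidean algorithm to find gcd.
We find integers such that 4*x0 + 2*y0 = 2

Step 3: Scale the particular solution.
Multiply by 6/2 = 3:
u = 0, v = 3

Step 4: Verify.
4*(0) + 2*(3) = 6 = 6 ✓

u = 0, v = 3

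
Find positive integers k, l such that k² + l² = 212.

Search for k with 212 - k² a perfect square.
k = 4: 212 - 4² = 212 - 16 = 196 = 14² ✓
So k = 4, l = 14.

k = 4, l = 14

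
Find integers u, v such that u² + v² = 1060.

We need to find integers u, v > 0 such that u² + v² = 1060.
Trying u = 6: v² = 1060 - 6² = 1060 - 36 = 1024
v = 32
Check: 6² + 32² = 36 + 1024 = 1060 ✓

1060 = 6² + 32²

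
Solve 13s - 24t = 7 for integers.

Step 1: Check solvability.
gcd(13, 24) = 1
Since 1 divides 7, solutions exist.

Step 2: Apply extended Euclidean algorithm to find gcd.
We find integers such that 13*x0 + 24*y0 = 1

Step 3: Scale the particular solution.
Multiply by 7/1 = 7:
s = -77, t = -42

Step 4: Verify.
13*(-77) - 24*(-42) = 7 = 7 ✓

s = -77, t = -42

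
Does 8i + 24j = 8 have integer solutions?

Step 1: Compute gcd(8, 24).
gcd(8, 24) = 8

Step 2: Check divisibility.
Does 8 divide 8? 8 = 8 x 1, so yes.

By the theorem on linear Diophantine equations, 8i + 24j = 8 has integer solutions if and only if gcd(8, 24) divides 8. Since 8 | 8, solutions exist.

Yes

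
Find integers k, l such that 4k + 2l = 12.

Step 1: Check solvability.
gcd(4, 2) = 2
Since 2 divides 12, solutions exist.

Step 2: Apply extended Euclidean algorithm to find gcd.
We find integers such that 4*x0 + 2*y0 = 2

Step 3: Scale the particular solution.
Multiply by 12/2 = 6:
k = 0, l = 6

Step 4: Verify.
4*(0) + 2*(6) = 12 = 12 ✓

k = 0, l = 6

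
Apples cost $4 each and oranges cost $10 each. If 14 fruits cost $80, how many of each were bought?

Let a = apples, o = oranges.
a + o = 14
4a + 10o = 80
Substitute o = 14 - a:
4a + 10(14 - a) = 80
(4 - 10)a = 80 - 140
-6a = -60
a = 10, o = 14 - 10 = 4

Apples: 10, Oranges: 4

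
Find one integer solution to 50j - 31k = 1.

Step 1: Check solvability.
gcd(50, 31) = 1
Since 1 divides 1, solutions exist.

Step 2: Apply extended Euclidean algorithm to find gcd.
We find integers such that 50*x0 + 31*y0 = 1

Step 3: Scale the particular solution.
Multiply by 1/1 = 1:
j = -13, k = -21

Step 4: Verify.
50*(-13) - 31*(-21) = 1 = 1 ✓

j = -13, k = -21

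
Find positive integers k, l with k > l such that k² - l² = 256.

Factor: k² - l² = (k+l)(k-l) = 256.
We need two factors of 256 with the same parity.
Use k+l = 128 and k-l = 2 (product 128·2 = 256).
Adding: 2k = 130, so k = 65.
Subtracting: 2l = 126, so l = 63.
Check: 65² - 63² = 4225 - 3969 = 256 ✓

k = 65, l = 63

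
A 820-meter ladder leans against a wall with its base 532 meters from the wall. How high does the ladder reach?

The ladder, wall, and ground form a right triangle with hypotenuse 820 and one leg 532.
By the Pythagorean theorem: h² = 820² - 532² = 672400 - 283024 = 389376
h = √389376 = 624 meters

624 meters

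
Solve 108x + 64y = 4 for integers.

Step 1: Check solvability.
gcd(108, 64) = 4
Since 4 divides 4, solutions exist.

Step 2: Apply extended Euclidean algorithm to find gcd.
We find integers such that 108*x0 + 64*y0 = 4

Step 3: Scale the particular solution.
Multiply by 4/4 = 1:
x = 3, y = -5

Step 4: Verify.
108*(3) + 64*(-5) = 4 = 4 ✓

x = 3, y = -5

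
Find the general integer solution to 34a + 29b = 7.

Step 1: Compute gcd(34, 29) = 1.
Since 1 divides 7, solutions exist.

Step 2: Find a particular solution using extended Euclidean algorithm.
We get a₀ = 42, b₀ = -49.
Check: 34*42 + 29*-49 = 7 = 7 ✓

Step 3: Write the general solution.
a = 42 + (29/1)t = 42 + 29t
b = -49 - (34/1)t = -49 - 34t
for any integer t.

a = 42 + 29t, b = -49 - 34t for integer t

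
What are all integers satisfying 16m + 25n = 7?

Step 1: Compute gcd(16, 25) = 1.
Since 1 divides 7, solutions exist.

Step 2: Find a particular solution using extended Euclidean algorithm.
We get m₀ = 77, n₀ = -49.
Check: 16*77 + 25*-49 = 7 = 7 ✓

Step 3: Write the general solution.
m = 77 + (25/1)t = 77 + 25t
n = -49 - (16/1)t = -49 - 16t
for any integer t.

m = 77 + 25t, n = -49 - 16t for integer t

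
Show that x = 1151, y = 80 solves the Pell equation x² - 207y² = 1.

Compute x² = 1151² = 1324801
Compute 207y² = 207·80² = 207·6400 = 1324800
x² - 207y² = 1324801 - 1324800 = 1
Since this equals 1, (1151, 80) is a solution.

Yes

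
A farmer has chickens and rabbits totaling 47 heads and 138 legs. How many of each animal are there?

Let c = chickens, r = rabbits.
Heads: c + r = 47
Legs: 2c + 4r = 138
From the first equation, c = 47 - r. Substitute:
2(47 - r) + 4r = 138
94 + 2r = 138
r = (138 - 94)/2 = 22
c = 47 - 22 = 25

Chickens: 25, Rabbits: 22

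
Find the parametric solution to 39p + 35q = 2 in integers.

Step 1: Compute gcd(39, 35) = 1.
Since 1 divides 2, solutions exist.

Step 2: Find a particular solution using extended Euclidean algorithm.
We get p₀ = 18, q₀ = -20.
Check: 39*18 + 35*-20 = 2 = 2 ✓

Step 3: Write the general solution.
p = 18 + (35/1)t = 18 + 35t
q = -20 - (39/1)t = -20 - 39t
for any integer t.

p = 18 + 35t, q = -20 - 39t for integer t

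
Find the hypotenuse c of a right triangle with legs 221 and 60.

c² = a² + b² = 221² + 60² = 48841 + 3600 = 52441
c = sqrt(52441) = 229

229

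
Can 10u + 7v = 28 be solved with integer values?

Step 1: Compute gcd(10, 7).
gcd(10, 7) = 1

Step 2: Check divisibility.
Does 1 divide 28? 28 = 1 x 28, so yes.

By the theorem on linear Diophantine equations, 10u + 7v = 28 has integer solutions if and only if gcd(10, 7) divides 28. Since 1 | 28, solutions exist.

Yes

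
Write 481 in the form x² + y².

We need to find integers x, y > 0 such that x² + y² = 481.
Trying x = 9: y² = 481 - 9² = 481 - 81 = 400
y = 20
Check: 9² + 20² = 81 + 400 = 481 ✓

481 = 9² + 20²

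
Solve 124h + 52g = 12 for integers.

Step 1: Check solvability.
gcd(124, 52) = 4
Since 4 divides 12, solutions exist.

Step 2: Apply extended Euclidean algorithm to find gcd.
We find integers such that 124*x0 + 52*y0 = 4

Step 3: Scale the particular solution.
Multiply by 12/4 = 3:
h = -15, g = 36

Step 4: Verify.
124*(-15) + 52*(36) = 12 = 12 ✓

h = -15, g = 36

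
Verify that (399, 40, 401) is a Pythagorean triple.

Compute a² + b²:
399² + 40² = 159201 + 1600 = 160801
Compute c²:
401² = 160801
Since 160801 = 160801, it is a Pythagorean triple.

Yes, it is a Pythagorean triple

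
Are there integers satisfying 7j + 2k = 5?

Step 1: Compute gcd(7, 2).
gcd(7, 2) = 1

Step 2: Check divisibility.
Does 1 divide 5? 5 = 1 x 5, so yes.

By the theorem on linear Diophantine equations, 7j + 2k = 5 has integer solutions if and only if gcd(7, 2) divides 5. Since 1 | 5, solutions exist.

Yes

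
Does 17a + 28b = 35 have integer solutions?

Step 1: Compute gcd(17, 28).
gcd(17, 28) = 1

Step 2: Check divisibility.
Does 1 divide 35? 35 = 1 x 35, so yes.

By the theorem on linear Diophantine equations, 17a + 28b = 35 has integer solutions if and only if gcd(17, 28) divides 35. Since 1 | 35, solutions exist.

Yes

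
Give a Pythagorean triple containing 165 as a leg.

We need the other leg and hypotenuse such that 165² + x² = c².
Take x = 532, c = 557: 165² + 532² = 27225 + 283024 = 310249 = 557² ✓
Triple: (165, 532, 557)

(165, 532, 557)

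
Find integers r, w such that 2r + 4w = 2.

Step 1: Check solvability.
gcd(2, 4) = 2
Since 2 divides 2, solutions exist.

Step 2: Apply extended Euclidean algorithm to find gcd.
We find integers such that 2*x0 + 4*y0 = 2

Step 3: Scale the particular solution.
Multiply by 2/2 = 1:
r = 1, w = 0

Step 4: Verify.
2*(1) + 4*(0) = 2 = 2 ✓

r = 1, w = 0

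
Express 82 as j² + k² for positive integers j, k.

We need to find integers j, k > 0 such that j² + k² = 82.
Trying j = 1: k² = 82 - 1² = 82 - 1 = 81
k = 9
Check: 1² + 9² = 1 + 81 = 82 ✓

82 = 1² + 9²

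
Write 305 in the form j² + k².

We need to find integers j, k > 0 such that j² + k² = 305.
Trying j = 4: k² = 305 - 4² = 305 - 16 = 289
k = 17
Check: 4² + 17² = 16 + 289 = 305 ✓

305 = 4² + 17²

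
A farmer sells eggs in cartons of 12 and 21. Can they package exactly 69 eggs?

We need non-negative a, b with 12a + 21b = 69.
gcd(12, 21) = 3 divides 69.
Try a = 4: 21b = 69 - 48 = 21, so b = 1.
One way: 4 cartons of 12 and 1 cartons of 21.

Yes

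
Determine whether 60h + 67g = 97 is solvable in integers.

Step 1: Compute gcd(60, 67).
gcd(60, 67) = 1

Step 2: Check divisibility.
Does 1 divide 97? 97 = 1 x 97, so yes.

By the theorem on linear Diophantine equations, 60h + 67g = 97 has integer solutions if and only if gcd(60, 67) divides 97. Since 1 | 97, solutions exist.

Yes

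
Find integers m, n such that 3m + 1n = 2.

Step 1: Check solvability.
gcd(3, 1) = 1
Since 1 divides 2, solutions exist.

Step 2: Apply extended Euclidean algorithm to find gcd.
We find integers such that 3*x0 + 1*y0 = 1

Step 3: Scale the particular solution.
Multiply by 2/1 = 2:
m = 0, n = 2

Step 4: Verify.
3*(0) + 1*(2) = 2 = 2 ✓

m = 0, n = 2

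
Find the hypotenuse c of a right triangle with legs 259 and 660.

c² = a² + b² = 259² + 660² = 67081 + 435600 = 502681
c = 709

709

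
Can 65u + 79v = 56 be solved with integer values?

Step 1: Compute gcd(65, 79).
gcd(65, 79) = 1

Step 2: Check divisibility.
Does 1 divide 56? 56 = 1 x 56, so yes.

By the theorem on linear Diophantine equations, 65u + 79v = 56 has integer solutions if and only if gcd(65, 79) divides 56. Since 1 | 56, solutions exist.

Yes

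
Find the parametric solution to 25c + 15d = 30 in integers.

Step 1: Compute gcd(25, 15) = 5.
Since 5 divides 30, solutions exist.

Step 2: Find a particular solution using extended Euclidean algorithm.
We get c₀ = -6, d₀ = 12.
Check: 25*-6 + 15*12 = 30 = 30 ✓

Step 3: Write the general solution.
c = -6 + (15/5)t = -6 + 3t
d = 12 - (25/5)t = 12 - 5t
for any integer t.

c = -6 + 3t, d = 12 - 5t for integer t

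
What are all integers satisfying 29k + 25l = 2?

Step 1: Compute gcd(29, 25) = 1.
Since 1 divides 2, solutions exist.

Step 2: Find a particular solution using extended Euclidean algorithm.
We get k₀ = -12, l₀ = 14.
Check: 29*-12 + 25*14 = 2 = 2 ✓

Step 3: Write the general solution.
k = -12 + (25/1)t = -12 + 25t
l = 14 - (29/1)t = 14 - 29t
for any integer t.

k = -12 + 25t, l = 14 - 29t for integer t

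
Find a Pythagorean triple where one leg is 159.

We need the other leg and hypotenuse such that 159² + x² = c².
Take x = 1400, c = 1409: 159² + 1400² = 25281 + 1960000 = 1985281 = 1409² ✓
Triple: (159, 1400, 1409)

(159, 1400, 1409)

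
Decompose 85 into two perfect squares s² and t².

We need to find integers s, t > 0 such that s² + t² = 85.
Trying s = 2: t² = 85 - 2² = 85 - 4 = 81
t = 9
Check: 2² + 9² = 4 + 81 = 85 ✓

85 = 2² + 9²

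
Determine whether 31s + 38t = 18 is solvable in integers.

Step 1: Compute gcd(31, 38).
gcd(31, 38) = 1

Step 2: Check divisibility.
Does 1 divide 18? 18 = 1 x 18, so yes.

By the theorem on linear Diophantine equations, 31s + 38t = 18 has integer solutions if and only if gcd(31, 38) divides 18. Since 1 | 18, solutions exist.

Yes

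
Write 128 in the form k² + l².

We need to find integers k, l > 0 such that k² + l² = 128.
Trying k = 8: l² = 128 - 8² = 128 - 64 = 64
l = 8
Check: 8² + 8² = 64 + 64 = 128 ✓

128 = 8² + 8²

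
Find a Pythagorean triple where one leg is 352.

We need the other leg and hypotenuse such that 352² + x² = c².
Take x = 114, c = 370: 352² + 114² = 123904 + 12996 = 136900 = 370² ✓
Triple: (114, 352, 370)

(114, 352, 370)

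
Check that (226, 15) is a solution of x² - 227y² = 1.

Compute x² = 226² = 51076
Compute 227y² = 227·15² = 227·225 = 51075
x² - 227y² = 51076 - 51075 = 1
Since this equals 1, (226, 15) is a solution.

Yes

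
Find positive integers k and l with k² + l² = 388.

We need to find integers k, l > 0 such that k² + l² = 388.
Trying k = 8: l² = 388 - 8² = 388 - 64 = 324
l = 18
Check: 8² + 18² = 64 + 324 = 388 ✓

388 = 8² + 18²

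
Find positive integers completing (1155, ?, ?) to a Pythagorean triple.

We need the other leg and hypotenuse such that 1155² + x² = c².
Take x = 3724, c = 3899: 1155² + 3724² = 1334025 + 13868176 = 15202201 = 3899² ✓
Triple: (1155, 3724, 3899)

(1155, 3724, 3899)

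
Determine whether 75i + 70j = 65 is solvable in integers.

Step 1: Compute gcd(75, 70).
gcd(75, 70) = 5

Step 2: Check divisibility.
Does 5 divide 65? 65 = 5 x 13, so yes.

By the theorem on linear Diophantine equations, 75i + 70j = 65 has integer solutions if and only if gcd(75, 70) divides 65. Since 5 | 65, solutions exist.

Yes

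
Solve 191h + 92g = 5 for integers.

Step 1: Check solvability.
gcd(191, 92) = 1
Since 1 divides 5, solutions exist.

Step 2: Apply extended Euclidean algorithm to find gcd.
We find integers such that 191*x0 + 92*y0 = 1

Step 3: Scale the particular solution.
Multiply by 5/1 = 5:
h = -65, g = 135

Step 4: Verify.
191*(-65) + 92*(135) = 5 = 5 ✓

h = -65, g = 135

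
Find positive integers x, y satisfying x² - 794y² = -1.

We need x² = 794y² - 1. Try successive y:
y = 1: x² = 794·1² - 1 = 793, not a perfect square
y = 2: x² = 794·2² - 1 = 3175, not a perfect square
y = 3: x² = 794·3² - 1 = 7145, not a perfect square
...
y = 1073: x² = 794·1073² - 1 = 914155225 = 30235² ✓
Check: 30235² - 794·1073² = 914155225 - 914155226 = -1 ✓

x = 30235, y = 1073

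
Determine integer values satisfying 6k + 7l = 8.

Step 1: Check solvability.
gcd(6, 7) = 1
Since 1 divides 8, solutions exist.

Step 2: Apply extended Euclidean algorithm to find gcd.
We find integers such that 6*x0 + 7*y0 = 1

Step 3: Scale the particular solution.
Multiply by 8/1 = 8:
k = -8, l = 8

Step 4: Verify.
6*(-8) + 7*(8) = 8 = 8 ✓

k = -8, l = 8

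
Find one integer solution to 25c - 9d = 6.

Step 1: Check solvability.
gcd(25, 9) = 1
Since 1 divides 6, solutions exist.

Step 2: Apply extended Euclidean algorithm to find gcd.
We find integers such that 25*x0 + 9*y0 = 1

Step 3: Scale the particular solution.
Multiply by 6/1 = 6:
c = 24, d = 66

Step 4: Verify.
25*(24) - 9*(66) = 6 = 6 ✓

c = 24, d = 66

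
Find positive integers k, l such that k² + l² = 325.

Search for k with 325 - k² a perfect square.
k = 1: 325 - 1² = 325 - 1 = 324 = 18² ✓
So k = 1, l = 18.

k = 1, l = 18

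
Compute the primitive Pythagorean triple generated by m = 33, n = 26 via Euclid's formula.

a = m² - n² = 1089 - 676 = 413
b = 2mn = 2·33·26 = 1716
c = m² + n² = 1089 + 676 = 1765
Verify: 413² + 1716² = 170569 + 2944656 = 3115225 = 1765² ✓

(413, 1716, 1765)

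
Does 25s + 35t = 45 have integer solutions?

Step 1: Compute gcd(25, 35).
gcd(25, 35) = 5

Step 2: Check divisibility.
Does 5 divide 45? 45 = 5 x 9, so yes.

By the theorem on linear Diophantine equations, 25s + 35t = 45 has integer solutions if and only if gcd(25, 35) divides 45. Since 5 | 45, solutions exist.

Yes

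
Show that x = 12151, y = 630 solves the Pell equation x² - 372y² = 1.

Compute x² = 12151² = 147646801
Compute 372y² = 372·630² = 372·396900 = 147646800
x² - 372y² = 147646801 - 147646800 = 1
Since this equals 1, (12151, 630) is a solution.

Yes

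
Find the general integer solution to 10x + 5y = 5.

Step 1: Compute gcd(10, 5) = 5.
Since 5 divides 5, solutions exist.

Step 2: Find a particular solution using extended Euclidean algorithm.
We get x₀ = 0, y₀ = 1.
Check: 10*0 + 5*1 = 5 = 5 ✓

Step 3: Write the general solution.
x = 0 + (5/5)t = 0 + 1t
y = 1 - (10/5)t = 1 - 2t
for any integer t.

x = 0 + 1t, y = 1 - 2t for integer t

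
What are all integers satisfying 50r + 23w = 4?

Step 1: Compute gcd(50, 23) = 1.
Since 1 divides 4, solutions exist.

Step 2: Find a particular solution using extended Euclidean algorithm.
We get r₀ = 24, w₀ = -52.
Check: 50*24 + 23*-52 = 4 = 4 ✓

Step 3: Write the general solution.
r = 24 + (23/1)t = 24 + 23t
w = -52 - (50/1)t = -52 - 50t
for any integer t.

r = 24 + 23t, w = -52 - 50t for integer t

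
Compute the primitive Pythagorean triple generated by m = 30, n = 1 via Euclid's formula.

a = m² - n² = 900 - 1 = 899
b = 2mn = 2·30·1 = 60
c = m² + n² = 900 + 1 = 901
Verify: 899² + 60² = 808201 + 3600 = 811801 = 901² ✓

(899, 60, 901)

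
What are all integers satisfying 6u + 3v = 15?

Step 1: Compute gcd(6, 3) = 3.
Since 3 divides 15, solutions exist.

Step 2: Find a particular solution using extended Euclidean algorithm.
We get u₀ = 0, v₀ = 5.
Check: 6*0 + 3*5 = 15 = 15 ✓

Step 3: Write the general solution.
u = 0 + (3/3)t = 0 + 1t
v = 5 - (6/3)t = 5 - 2t
for any integer t.

u = 0 + 1t, v = 5 - 2t for integer t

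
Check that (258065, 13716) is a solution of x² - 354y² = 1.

Compute x² = 258065² = 66597544225
Compute 354y² = 354·13716² = 354·188128656 = 66597544224
x² - 354y² = 66597544225 - 66597544224 = 1
Since this equals 1, (258065, 13716) is a solution.

Yes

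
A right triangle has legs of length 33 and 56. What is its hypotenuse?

c² = a² + b² = 33² + 56² = 1089 + 3136 = 4225
c = 65

65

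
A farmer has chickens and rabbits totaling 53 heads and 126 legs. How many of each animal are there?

Let c = chickens, r = rabbits.
Heads: c + r = 53
Legs: 2c + 4r = 126
From the first equation, c = 53 - r. Substitute:
2(53 - r) + 4r = 126
106 + 2r = 126
r = (126 - 106)/2 = 10
c = 53 - 10 = 43

Chickens: 43, Rabbits: 10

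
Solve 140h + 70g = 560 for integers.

Step 1: Check solvability.
gcd(140, 70) = 70
Since 70 divides 560, solutions exist.

Step 2: Apply extended Euclidean algorithm to find gcd.
We find integers such that 140*x0 + 70*y0 = 70

Step 3: Scale the particular solution.
Multiply by 560/70 = 8:
h = 0, g = 8

Step 4: Verify.
140*(0) + 70*(8) = 560 = 560 ✓

h = 0, g = 8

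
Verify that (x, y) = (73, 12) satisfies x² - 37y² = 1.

Compute x² = 73² = 5329
Compute 37y² = 37·12² = 37·144 = 5328
x² - 37y² = 5329 - 5328 = 1
Since this equals 1, (73, 12) is a solution.

Yes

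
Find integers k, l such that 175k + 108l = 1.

Step 1: Check solvability.
gcd(175, 108) = 1
Since 1 divides 1, solutions exist.

Step 2: Apply extended Euclidean algorithm to find gcd.
We find integers such that 175*x0 + 108*y0 = 1

Step 3: Scale the particular solution.
Multiply by 1/1 = 1:
k = -29, l = 47

Step 4: Verify.
175*(-29) + 108*(47) = 1 = 1 ✓

k = -29, l = 47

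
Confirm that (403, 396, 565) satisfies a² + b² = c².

Compute a² + b² = 403² + 396² = 162409 + 156816 = 319225
Compute c² = 565² = 319225
Since 319225 = 319225, confirmed.

Yes, it is a Pythagorean triple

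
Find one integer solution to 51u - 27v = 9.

Step 1: Check solvability.
gcd(51, 27) = 3
Since 3 divides 9, solutions exist.

Step 2: Apply extended Euclidean algorithm to find gcd.
We find integers such that 51*x0 + 27*y0 = 3

Step 3: Scale the particular solution.
Multiply by 9/3 = 3:
u = -3, v = -6

Step 4: Verify.
51*(-3) - 27*(-6) = 9 = 9 ✓

u = -3, v = -6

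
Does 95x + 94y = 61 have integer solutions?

Step 1: Compute gcd(95, 94).
gcd(95, 94) = 1

Step 2: Check divisibility.
Does 1 divide 61? 61 = 1 x 61, so yes.

By the theorem on linear Diophantine equations, 95x + 94y = 61 has integer solutions if and only if gcd(95, 94) divides 61. Since 1 | 61, solutions exist.

Yes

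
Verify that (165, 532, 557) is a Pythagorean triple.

Compute a² + b² = 165² + 532² = 27225 + 283024 = 310249
Compute c² = 557² = 310249
Since 310249 = 310249, confirmed.

Yes, it is a Pythagorean triple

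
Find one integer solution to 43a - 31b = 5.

Step 1: Check solvability.
gcd(43, 31) = 1
Since 1 divides 5, solutions exist.

Step 2: Apply extended Euclidean algorithm to find gcd.
We find integers such that 43*x0 + 31*y0 = 1

Step 3: Scale the particular solution.
Multiply by 5/1 = 5:
a = 65, b = 90

Step 4: Verify.
43*(65) - 31*(90) = 5 = 5 ✓

a = 65, b = 90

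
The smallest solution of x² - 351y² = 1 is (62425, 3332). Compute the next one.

Solutions to x² - Dy² = 1 are generated by powers of (x₀ + y₀√D).
The next solution satisfies x₁ + y₁√351 = (x₀ + y₀√351)², giving:
x₁ = x₀² + 351y₀² = 62425² + 351·3332² = 3896880625 + 3896880624 = 7793761249
y₁ = 2x₀y₀ = 2·62425·3332 = 416000200

Verify: 7793761249² - 351·416000200² = 60742714406414040001 - 60742714406414040000 = 1 ✓

x = 7793761249, y = 416000200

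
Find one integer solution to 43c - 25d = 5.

Step 1: Check solvability.
gcd(43, 25) = 1
Since 1 divides 5, solutions exist.

Step 2: Apply extended Euclidean algorithm to find gcd.
We find integers such that 43*x0 + 25*y0 = 1

Step 3: Scale the particular solution.
Multiply by 5/1 = 5:
c = 35, d = 60

Step 4: Verify.
43*(35) - 25*(60) = 5 = 5 ✓

c = 35, d = 60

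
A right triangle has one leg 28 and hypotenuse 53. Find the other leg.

a² = c² - b² = 2809 - 784 = 2025
a = 45

45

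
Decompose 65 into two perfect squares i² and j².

We need to find integers i, j > 0 such that i² + j² = 65.
Trying i = 1: j² = 65 - 1² = 65 - 1 = 64
j = 8
Check: 1² + 8² = 1 + 64 = 65 ✓

65 = 1² + 8²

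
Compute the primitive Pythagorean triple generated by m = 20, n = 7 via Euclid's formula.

a = m² - n² = 20² - 7² = 400 - 49 = 351
b = 2mn = 2·20·7 = 280
c = m² + n² = 400 + 49 = 449
Verify: 351² + 280² = 123201 + 78400 = 201601 = 449² ✓

(351, 280, 449)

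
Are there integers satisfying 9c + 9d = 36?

Step 1: Compute gcd(9, 9).
gcd(9, 9) = 9

Step 2: Check divisibility.
Does 9 divide 36? 36 = 9 x 4, so yes.

By the theorem on linear Diophantine equations, 9c + 9d = 36 has integer solutions if and only if gcd(9, 9) divides 36. Since 9 | 36, solutions exist.

Yes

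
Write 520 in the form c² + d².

We need to find integers c, d > 0 such that c² + d² = 520.
Trying c = 6: d² = 520 - 6² = 520 - 36 = 484
d = 22
Check: 6² + 22² = 36 + 484 = 520 ✓

520 = 6² + 22²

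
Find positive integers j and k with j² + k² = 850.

We need to find integers j, k > 0 such that j² + k² = 850.
Trying j = 3: k² = 850 - 3² = 850 - 9 = 841
k = 29
Check: 3² + 29² = 9 + 841 = 850 ✓

850 = 3² + 29²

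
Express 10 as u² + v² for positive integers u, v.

We need to find integers u, v > 0 such that u² + v² = 10.
Trying u = 1: v² = 10 - 1² = 10 - 1 = 9
v = 3
Check: 1² + 3² = 1 + 9 = 10 ✓

10 = 1² + 3²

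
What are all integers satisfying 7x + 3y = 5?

Step 1: Compute gcd(7, 3) = 1.
Since 1 divides 5, solutions exist.

Step 2: Find a particular solution using extended Euclidean algorithm.
We get x₀ = 5, y₀ = -10.
Check: 7*5 + 3*-10 = 5 = 5 ✓

Step 3: Write the general solution.
x = 5 + (3/1)t = 5 + 3t
y = -10 - (7/1)t = -10 - 7t
for any integer t.

x = 5 + 3t, y = -10 - 7t for integer t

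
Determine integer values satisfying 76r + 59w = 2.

Step 1: Check solvability.
gcd(76, 59) = 1
Since 1 divides 2, solutions exist.

Step 2: Apply extended Euclidean algorithm to find gcd.
We find integers such that 76*x0 + 59*y0 = 1

Step 3: Scale the particular solution.
Multiply by 2/1 = 2:
r = 14, w = -18

Step 4: Verify.
76*(14) + 59*(-18) = 2 = 2 ✓

r = 14, w = -18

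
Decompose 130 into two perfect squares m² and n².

We need to find integers m, n > 0 such that m² + n² = 130.
Trying m = 3: n² = 130 - 3² = 130 - 9 = 121
n = 11
Check: 3² + 11² = 9 + 121 = 130 ✓

130 = 3² + 11²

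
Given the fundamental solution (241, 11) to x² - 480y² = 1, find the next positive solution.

Solutions to x² - Dy² = 1 are generated by powers of (x₀ + y₀√D).
The next solution satisfies x₁ + y₁√480 = (x₀ + y₀√480)², giving:
x₁ = x₀² + 480y₀² = 241² + 480·11² = 58081 + 58080 = 116161
y₁ = 2x₀y₀ = 2·241·11 = 5302

Verify: 116161² - 480·5302² = 13493377921 - 13493377920 = 1 ✓

x = 116161, y = 5302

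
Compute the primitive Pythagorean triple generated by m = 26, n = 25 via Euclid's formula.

a = m² - n² = 26² - 25² = 676 - 625 = 51
b = 2mn = 2·26·25 = 1300
c = m² + n² = 676 + 625 = 1301
Verify: 51² + 1300² = 2601 + 1690000 = 1692601 = 1301² ✓

(51, 1300, 1301)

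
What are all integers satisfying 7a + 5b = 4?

Step 1: Compute gcd(7, 5) = 1.
Since 1 divides 4, solutions exist.

Step 2: Find a particular solution using extended Euclidean algorithm.
We get a₀ = -8, b₀ = 12.
Check: 7*-8 + 5*12 = 4 = 4 ✓

Step 3: Write the general solution.
a = -8 + (5/1)t = -8 + 5t
b = 12 - (7/1)t = 12 - 7t
for any integer t.

a = -8 + 5t, b = 12 - 7t for integer t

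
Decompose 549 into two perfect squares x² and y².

We need to find integers x, y > 0 such that x² + y² = 549.
Trying x = 15: y² = 549 - 15² = 549 - 225 = 324
y = 18
Check: 15² + 18² = 225 + 324 = 549 ✓

549 = 15² + 18²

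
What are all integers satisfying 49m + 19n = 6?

Step 1: Compute gcd(49, 19) = 1.
Since 1 divides 6, solutions exist.

Step 2: Find a particular solution using extended Euclidean algorithm.
We get m₀ = 42, n₀ = -108.
Check: 49*42 + 19*-108 = 6 = 6 ✓

Step 3: Write the general solution.
m = 42 + (19/1)t = 42 + 19t
n = -108 - (49/1)t = -108 - 49t
for any integer t.

m = 42 + 19t, n = -108 - 49t for integer t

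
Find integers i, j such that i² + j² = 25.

We need to find integers i, j > 0 such that i² + j² = 25.
Trying i = 3: j² = 25 - 3² = 25 - 9 = 16
j = 4
Check: 3² + 4² = 9 + 16 = 25 ✓

25 = 3² + 4²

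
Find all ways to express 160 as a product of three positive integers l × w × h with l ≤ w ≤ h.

Iterate l from 1 to ⌊160^(1/3)⌋. For each l dividing 160, iterate w ≥ l with w dividing 160/l, and set h = 160/(l·w).
Triples found (12): (1×1×160), (1×2×80), (1×4×40), (1×5×32), (1×8×20), (1×10×16), (2×2×40), (2×4×20), (2×5×16), (2×8×10), (4×4×10), (4×5×8)

(1×1×160), (1×2×80), (1×4×40), (1×5×32), (1×8×20), (1×10×16), (2×2×40), (2×4×20), (2×5×16), (2×8×10), (4×4×10), (4×5×8)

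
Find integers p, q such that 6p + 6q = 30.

Step 1: Check solvability.
gcd(6, 6) = 6
Since 6 divides 30, solutions exist.

Step 2: Apply extended Euclidean algorithm to find gcd.
We find integers such that 6*x0 + 6*y0 = 6

Step 3: Scale the particular solution.
Multiply by 30/6 = 5:
p = 0, q = 5

Step 4: Verify.
6*(0) + 6*(5) = 30 = 30 ✓

p = 0, q = 5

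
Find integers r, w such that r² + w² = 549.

We need to find integers r, w > 0 such that r² + w² = 549.
Trying r = 15: w² = 549 - 15² = 549 - 225 = 324
w = 18
Check: 15² + 18² = 225 + 324 = 549 ✓

549 = 15² + 18²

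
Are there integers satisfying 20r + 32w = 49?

Step 1: Compute gcd(20, 32).
gcd(20, 32) = 4

Step 2: Check divisibility.
Does 4 divide 49? 49 = 4 x 12 + 1, so no.

By the theorem on linear Diophantine equations, 20r + 32w = 49 has integer solutions if and only if gcd(20, 32) divides 49. Since 4 does not divide 49, no solutions exist.

No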